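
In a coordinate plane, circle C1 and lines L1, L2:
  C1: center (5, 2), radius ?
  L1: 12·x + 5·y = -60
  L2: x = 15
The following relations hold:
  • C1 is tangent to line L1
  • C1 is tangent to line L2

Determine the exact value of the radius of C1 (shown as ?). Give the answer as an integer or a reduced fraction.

1. [C1‖L1]  r_C1² − 100 = 0  ⇒  r_C1 = 10 (r>0 drops 1)
2. [C1‖L2]  r_C1² − 100 = 0  ⇒  r_C1 = 10 (r>0 drops 1)

10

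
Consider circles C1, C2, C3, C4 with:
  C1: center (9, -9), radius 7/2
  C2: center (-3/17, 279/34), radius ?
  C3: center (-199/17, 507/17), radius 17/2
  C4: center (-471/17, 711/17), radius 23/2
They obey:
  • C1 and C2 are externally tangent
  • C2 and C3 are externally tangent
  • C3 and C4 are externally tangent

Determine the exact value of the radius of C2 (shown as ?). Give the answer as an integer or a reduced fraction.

16

1. [ext C1·C2]  r_C2² + 7r_C2 − 368 = 0  ⇒  r_C2 = 16 (r>0 drops 1)
2. [ext C2·C3]  r_C2² + 17r_C2 − 528 = 0  ⇒  r_C2 = 16 (r>0 drops 1)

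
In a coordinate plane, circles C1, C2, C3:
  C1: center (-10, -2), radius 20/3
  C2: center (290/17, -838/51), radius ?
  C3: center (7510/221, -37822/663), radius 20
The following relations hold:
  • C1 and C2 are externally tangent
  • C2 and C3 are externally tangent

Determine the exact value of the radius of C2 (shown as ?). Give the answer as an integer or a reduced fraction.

24

1. [ext C1·C2]  r_C2² + (40/3)r_C2 − 896 = 0  ⇒  r_C2 = 24 (r>0 drops 1)
2. [ext C2·C3]  r_C2² + 40r_C2 − 1536 = 0  ⇒  r_C2 = 24 (r>0 drops 1)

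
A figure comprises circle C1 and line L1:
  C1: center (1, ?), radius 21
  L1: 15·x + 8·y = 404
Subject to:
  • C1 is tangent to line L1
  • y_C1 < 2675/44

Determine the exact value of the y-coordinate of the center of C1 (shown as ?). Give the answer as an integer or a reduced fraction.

1. [C1‖L1]  y_C1² − (389/4)y_C1 + 373 = 0  ⇒  y_C1 = 4 or 373/4
2. given y_C1 < 2675/44: keep 4

4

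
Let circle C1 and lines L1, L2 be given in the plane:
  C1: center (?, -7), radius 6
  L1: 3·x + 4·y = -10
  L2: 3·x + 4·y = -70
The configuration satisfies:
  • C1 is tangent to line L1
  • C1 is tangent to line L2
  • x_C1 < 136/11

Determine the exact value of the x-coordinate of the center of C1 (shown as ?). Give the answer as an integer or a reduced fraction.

1. [C1‖L1]  x_C1² − 12x_C1 − 64 = 0  ⇒  x_C1 = -4 or 16
2. [C1‖L2]  x_C1² + 28x_C1 + 96 = 0  ⇒  x_C1 = -24 or -4

-4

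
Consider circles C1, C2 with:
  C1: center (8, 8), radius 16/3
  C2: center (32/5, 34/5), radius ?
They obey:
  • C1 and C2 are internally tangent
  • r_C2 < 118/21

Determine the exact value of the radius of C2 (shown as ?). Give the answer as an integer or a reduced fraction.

10/3

1. [int C1,C2]  r_C2² − (32/3)r_C2 + 220/9 = 0  ⇒  r_C2 = 10/3 or 22/3
2. given r_C2 < 118/21: keep 10/3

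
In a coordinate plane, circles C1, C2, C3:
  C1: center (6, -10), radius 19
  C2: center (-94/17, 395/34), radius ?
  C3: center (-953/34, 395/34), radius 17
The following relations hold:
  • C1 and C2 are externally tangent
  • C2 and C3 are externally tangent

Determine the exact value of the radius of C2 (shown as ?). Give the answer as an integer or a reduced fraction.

11/2

1. [ext C1·C2]  r_C2² + 38r_C2 − 957/4 = 0  ⇒  r_C2 = 11/2 (r>0 drops 1)
2. [ext C2·C3]  r_C2² + 34r_C2 − 869/4 = 0  ⇒  r_C2 = 11/2 (r>0 drops 1)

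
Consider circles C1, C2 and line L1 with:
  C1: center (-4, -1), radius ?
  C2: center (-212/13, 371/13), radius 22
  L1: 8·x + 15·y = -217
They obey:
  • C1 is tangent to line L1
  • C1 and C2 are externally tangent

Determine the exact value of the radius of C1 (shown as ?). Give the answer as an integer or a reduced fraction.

10

1. [C1‖L1]  r_C1² − 100 = 0  ⇒  r_C1 = 10 (r>0 drops 1)
2. [ext C1·C2]  r_C1² + 44r_C1 − 540 = 0  ⇒  r_C1 = 10 (r>0 drops 1)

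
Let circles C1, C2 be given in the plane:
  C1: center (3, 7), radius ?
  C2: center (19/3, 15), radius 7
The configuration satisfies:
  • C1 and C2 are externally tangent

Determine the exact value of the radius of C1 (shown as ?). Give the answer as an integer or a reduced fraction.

5/3

1. [ext C1·C2]  r_C1² + 14r_C1 − 235/9 = 0  ⇒  r_C1 = 5/3 (r>0 drops 1)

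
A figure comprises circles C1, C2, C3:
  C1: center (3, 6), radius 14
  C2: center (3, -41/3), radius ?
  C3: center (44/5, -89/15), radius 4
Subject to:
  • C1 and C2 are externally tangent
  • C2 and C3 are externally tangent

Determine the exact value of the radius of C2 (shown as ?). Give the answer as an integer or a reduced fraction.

17/3

1. [ext C1·C2]  r_C2² + 28r_C2 − 1717/9 = 0  ⇒  r_C2 = 17/3 (r>0 drops 1)
2. [ext C2·C3]  r_C2² + 8r_C2 − 697/9 = 0  ⇒  r_C2 = 17/3 (r>0 drops 1)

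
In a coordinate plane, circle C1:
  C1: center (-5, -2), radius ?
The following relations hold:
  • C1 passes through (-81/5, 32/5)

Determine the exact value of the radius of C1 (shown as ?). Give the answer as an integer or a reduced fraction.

14

1. [C1∋P]  r_C1² − 196 = 0  ⇒  r_C1 = 14 (r>0 drops 1)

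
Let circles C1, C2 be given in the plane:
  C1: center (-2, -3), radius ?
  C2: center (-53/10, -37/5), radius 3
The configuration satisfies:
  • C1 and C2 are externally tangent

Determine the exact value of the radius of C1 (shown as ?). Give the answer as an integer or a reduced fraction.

1. [ext C1·C2]  r_C1² + 6r_C1 − 85/4 = 0  ⇒  r_C1 = 5/2 (r>0 drops 1)

5/2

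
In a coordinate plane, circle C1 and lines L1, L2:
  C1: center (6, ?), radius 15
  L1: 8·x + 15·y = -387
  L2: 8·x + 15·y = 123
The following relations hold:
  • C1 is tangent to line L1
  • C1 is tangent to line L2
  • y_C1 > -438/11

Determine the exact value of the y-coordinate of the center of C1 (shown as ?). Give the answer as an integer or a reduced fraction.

-12

1. [C1‖L1]  y_C1² + 58y_C1 + 552 = 0  ⇒  y_C1 = -46 or -12
2. [C1‖L2]  y_C1² − 10y_C1 − 264 = 0  ⇒  y_C1 = -12 or 22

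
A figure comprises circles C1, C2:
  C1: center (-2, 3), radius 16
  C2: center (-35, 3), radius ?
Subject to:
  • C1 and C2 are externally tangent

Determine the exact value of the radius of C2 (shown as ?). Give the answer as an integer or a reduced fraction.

17

1. [ext C1·C2]  r_C2² + 32r_C2 − 833 = 0  ⇒  r_C2 = 17 (r>0 drops 1)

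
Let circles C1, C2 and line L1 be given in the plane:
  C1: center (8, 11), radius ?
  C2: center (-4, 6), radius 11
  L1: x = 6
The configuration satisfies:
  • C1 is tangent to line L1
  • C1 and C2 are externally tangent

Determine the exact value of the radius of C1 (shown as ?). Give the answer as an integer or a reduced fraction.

2

1. [C1‖L1]  r_C1² − 4 = 0  ⇒  r_C1 = 2 (r>0 drops 1)
2. [ext C1·C2]  r_C1² + 22r_C1 − 48 = 0  ⇒  r_C1 = 2 (r>0 drops 1)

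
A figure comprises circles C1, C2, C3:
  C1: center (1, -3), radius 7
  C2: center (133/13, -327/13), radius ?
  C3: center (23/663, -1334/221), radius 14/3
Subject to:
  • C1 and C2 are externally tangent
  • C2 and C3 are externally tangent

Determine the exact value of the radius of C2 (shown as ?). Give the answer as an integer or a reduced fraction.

17

1. [ext C1·C2]  r_C2² + 14r_C2 − 527 = 0  ⇒  r_C2 = 17 (r>0 drops 1)
2. [ext C2·C3]  r_C2² + (28/3)r_C2 − 1343/3 = 0  ⇒  r_C2 = 17 (r>0 drops 1)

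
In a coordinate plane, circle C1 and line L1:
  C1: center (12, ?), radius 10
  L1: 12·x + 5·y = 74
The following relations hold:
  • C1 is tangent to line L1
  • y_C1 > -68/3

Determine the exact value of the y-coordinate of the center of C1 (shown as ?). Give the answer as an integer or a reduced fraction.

1. [C1‖L1]  y_C1² + 28y_C1 − 480 = 0  ⇒  y_C1 = -40 or 12
2. given y_C1 > -68/3: keep 12

12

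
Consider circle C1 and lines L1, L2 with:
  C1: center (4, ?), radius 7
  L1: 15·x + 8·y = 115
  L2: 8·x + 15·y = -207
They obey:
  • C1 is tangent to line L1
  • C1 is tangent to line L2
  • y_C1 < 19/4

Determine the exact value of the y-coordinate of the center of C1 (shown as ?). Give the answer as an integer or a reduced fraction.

1. [C1‖L1]  y_C1² − (55/4)y_C1 − 174 = 0  ⇒  y_C1 = -8 or 87/4
2. [C1‖L2]  y_C1² + (478/15)y_C1 + 2864/15 = 0  ⇒  y_C1 = -358/15 or -8

-8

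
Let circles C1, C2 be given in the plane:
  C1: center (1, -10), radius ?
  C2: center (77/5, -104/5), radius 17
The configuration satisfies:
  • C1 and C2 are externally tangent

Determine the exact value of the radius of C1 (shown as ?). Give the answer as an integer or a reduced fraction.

1

1. [ext C1·C2]  r_C1² + 34r_C1 − 35 = 0  ⇒  r_C1 = 1 (r>0 drops 1)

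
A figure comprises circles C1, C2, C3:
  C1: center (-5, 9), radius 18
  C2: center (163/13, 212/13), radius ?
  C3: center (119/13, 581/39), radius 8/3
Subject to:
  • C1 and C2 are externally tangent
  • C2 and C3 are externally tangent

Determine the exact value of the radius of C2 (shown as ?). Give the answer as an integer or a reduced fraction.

1. [ext C1·C2]  r_C2² + 36r_C2 − 37 = 0  ⇒  r_C2 = 1 (r>0 drops 1)
2. [ext C2·C3]  r_C2² + (16/3)r_C2 − 19/3 = 0  ⇒  r_C2 = 1 (r>0 drops 1)

1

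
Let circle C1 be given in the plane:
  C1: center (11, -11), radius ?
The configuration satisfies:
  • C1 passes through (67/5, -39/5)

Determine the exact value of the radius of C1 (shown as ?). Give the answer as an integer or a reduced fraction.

1. [C1∋P]  r_C1² − 16 = 0  ⇒  r_C1 = 4 (r>0 drops 1)

4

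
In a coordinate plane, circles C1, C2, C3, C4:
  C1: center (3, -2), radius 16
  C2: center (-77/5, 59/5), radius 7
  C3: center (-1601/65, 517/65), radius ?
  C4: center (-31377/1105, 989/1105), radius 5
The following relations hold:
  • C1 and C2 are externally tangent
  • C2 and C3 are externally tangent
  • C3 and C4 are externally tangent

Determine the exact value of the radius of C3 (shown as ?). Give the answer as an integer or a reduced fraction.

1. [ext C2·C3]  r_C3² + 14r_C3 − 51 = 0  ⇒  r_C3 = 3 (r>0 drops 1)
2. [ext C3·C4]  r_C3² + 10r_C3 − 39 = 0  ⇒  r_C3 = 3 (r>0 drops 1)

3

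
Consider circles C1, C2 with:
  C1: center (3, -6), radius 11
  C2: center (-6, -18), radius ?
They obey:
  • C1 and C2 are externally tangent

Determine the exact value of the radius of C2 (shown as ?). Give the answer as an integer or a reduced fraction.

1. [ext C1·C2]  r_C2² + 22r_C2 − 104 = 0  ⇒  r_C2 = 4 (r>0 drops 1)

4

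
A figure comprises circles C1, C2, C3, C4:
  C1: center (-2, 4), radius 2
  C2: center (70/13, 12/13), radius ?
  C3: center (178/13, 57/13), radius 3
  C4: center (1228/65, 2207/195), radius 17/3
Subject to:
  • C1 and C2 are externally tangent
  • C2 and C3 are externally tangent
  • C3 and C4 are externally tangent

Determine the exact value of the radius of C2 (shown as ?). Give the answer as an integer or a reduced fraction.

6

1. [ext C1·C2]  r_C2² + 4r_C2 − 60 = 0  ⇒  r_C2 = 6 (r>0 drops 1)
2. [ext C2·C3]  r_C2² + 6r_C2 − 72 = 0  ⇒  r_C2 = 6 (r>0 drops 1)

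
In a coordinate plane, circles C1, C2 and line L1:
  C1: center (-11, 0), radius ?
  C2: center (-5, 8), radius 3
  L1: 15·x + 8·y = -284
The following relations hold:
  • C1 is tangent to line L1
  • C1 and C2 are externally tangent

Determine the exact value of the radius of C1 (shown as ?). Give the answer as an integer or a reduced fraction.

1. [C1‖L1]  r_C1² − 49 = 0  ⇒  r_C1 = 7 (r>0 drops 1)
2. [ext C1·C2]  r_C1² + 6r_C1 − 91 = 0  ⇒  r_C1 = 7 (r>0 drops 1)

7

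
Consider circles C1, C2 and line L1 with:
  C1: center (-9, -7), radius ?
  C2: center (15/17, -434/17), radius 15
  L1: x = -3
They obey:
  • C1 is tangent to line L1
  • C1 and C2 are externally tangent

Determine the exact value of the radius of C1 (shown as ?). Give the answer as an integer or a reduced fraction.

1. [C1‖L1]  r_C1² − 36 = 0  ⇒  r_C1 = 6 (r>0 drops 1)
2. [ext C1·C2]  r_C1² + 30r_C1 − 216 = 0  ⇒  r_C1 = 6 (r>0 drops 1)

6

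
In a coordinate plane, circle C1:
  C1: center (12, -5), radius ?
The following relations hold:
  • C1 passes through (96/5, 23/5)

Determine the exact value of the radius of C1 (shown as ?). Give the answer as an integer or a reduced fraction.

1. [C1∋P]  r_C1² − 144 = 0  ⇒  r_C1 = 12 (r>0 drops 1)

12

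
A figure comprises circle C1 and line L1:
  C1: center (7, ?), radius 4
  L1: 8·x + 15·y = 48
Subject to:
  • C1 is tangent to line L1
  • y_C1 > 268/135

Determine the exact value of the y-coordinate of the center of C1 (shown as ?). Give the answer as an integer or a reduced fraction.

1. [C1‖L1]  y_C1² + (16/15)y_C1 − 304/15 = 0  ⇒  y_C1 = -76/15 or 4
2. given y_C1 > 268/135: keep 4

4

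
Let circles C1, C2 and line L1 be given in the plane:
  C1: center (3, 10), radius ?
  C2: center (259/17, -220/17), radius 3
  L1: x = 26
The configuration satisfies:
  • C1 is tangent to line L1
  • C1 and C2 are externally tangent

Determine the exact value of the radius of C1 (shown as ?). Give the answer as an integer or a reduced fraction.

23

1. [C1‖L1]  r_C1² − 529 = 0  ⇒  r_C1 = 23 (r>0 drops 1)
2. [ext C1·C2]  r_C1² + 6r_C1 − 667 = 0  ⇒  r_C1 = 23 (r>0 drops 1)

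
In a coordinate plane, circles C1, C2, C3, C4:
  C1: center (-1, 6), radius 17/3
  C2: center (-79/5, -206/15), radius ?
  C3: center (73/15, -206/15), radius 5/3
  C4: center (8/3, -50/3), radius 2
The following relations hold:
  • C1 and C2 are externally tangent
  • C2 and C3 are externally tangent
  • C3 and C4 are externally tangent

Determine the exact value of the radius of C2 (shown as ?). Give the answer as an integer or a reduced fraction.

19

1. [ext C1·C2]  r_C2² + (34/3)r_C2 − 1729/3 = 0  ⇒  r_C2 = 19 (r>0 drops 1)
2. [ext C2·C3]  r_C2² + (10/3)r_C2 − 1273/3 = 0  ⇒  r_C2 = 19 (r>0 drops 1)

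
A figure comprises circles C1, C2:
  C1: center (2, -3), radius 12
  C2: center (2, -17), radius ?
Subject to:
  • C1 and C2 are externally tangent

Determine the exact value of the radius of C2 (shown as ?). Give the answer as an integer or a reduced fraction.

2

1. [ext C1·C2]  r_C2² + 24r_C2 − 52 = 0  ⇒  r_C2 = 2 (r>0 drops 1)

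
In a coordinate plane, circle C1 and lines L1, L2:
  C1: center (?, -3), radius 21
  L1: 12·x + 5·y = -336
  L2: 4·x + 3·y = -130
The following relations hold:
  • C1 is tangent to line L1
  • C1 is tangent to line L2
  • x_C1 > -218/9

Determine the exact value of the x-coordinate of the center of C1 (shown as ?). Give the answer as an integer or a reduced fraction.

-4

1. [C1‖L1]  x_C1² + (107/2)x_C1 + 198 = 0  ⇒  x_C1 = -99/2 or -4
2. [C1‖L2]  x_C1² + (121/2)x_C1 + 226 = 0  ⇒  x_C1 = -113/2 or -4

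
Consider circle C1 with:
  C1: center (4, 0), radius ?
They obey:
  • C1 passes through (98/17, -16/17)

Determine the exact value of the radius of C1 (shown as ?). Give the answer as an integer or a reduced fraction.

1. [C1∋P]  r_C1² − 4 = 0  ⇒  r_C1 = 2 (r>0 drops 1)

2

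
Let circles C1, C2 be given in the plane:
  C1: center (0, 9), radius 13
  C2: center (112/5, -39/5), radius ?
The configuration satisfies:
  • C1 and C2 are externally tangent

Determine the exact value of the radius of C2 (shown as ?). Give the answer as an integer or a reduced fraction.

15

1. [ext C1·C2]  r_C2² + 26r_C2 − 615 = 0  ⇒  r_C2 = 15 (r>0 drops 1)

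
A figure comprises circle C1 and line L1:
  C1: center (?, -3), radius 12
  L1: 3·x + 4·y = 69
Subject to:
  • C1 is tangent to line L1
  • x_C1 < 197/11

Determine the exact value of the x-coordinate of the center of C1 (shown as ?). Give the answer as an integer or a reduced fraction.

7

1. [C1‖L1]  x_C1² − 54x_C1 + 329 = 0  ⇒  x_C1 = 7 or 47
2. given x_C1 < 197/11: keep 7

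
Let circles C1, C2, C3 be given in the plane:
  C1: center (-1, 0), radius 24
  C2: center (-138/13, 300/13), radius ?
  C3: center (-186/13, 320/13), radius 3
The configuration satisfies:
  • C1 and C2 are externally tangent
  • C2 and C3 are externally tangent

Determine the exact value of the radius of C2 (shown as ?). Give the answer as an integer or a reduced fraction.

1

1. [ext C1·C2]  r_C2² + 48r_C2 − 49 = 0  ⇒  r_C2 = 1 (r>0 drops 1)
2. [ext C2·C3]  r_C2² + 6r_C2 − 7 = 0  ⇒  r_C2 = 1 (r>0 drops 1)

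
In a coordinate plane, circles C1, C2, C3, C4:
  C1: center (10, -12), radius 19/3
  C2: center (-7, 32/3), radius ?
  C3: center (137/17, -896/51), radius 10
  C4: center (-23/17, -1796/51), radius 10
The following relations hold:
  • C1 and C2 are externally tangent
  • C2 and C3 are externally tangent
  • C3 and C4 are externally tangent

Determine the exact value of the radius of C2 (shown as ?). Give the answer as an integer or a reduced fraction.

22

1. [ext C1·C2]  r_C2² + (38/3)r_C2 − 2288/3 = 0  ⇒  r_C2 = 22 (r>0 drops 1)
2. [ext C2·C3]  r_C2² + 20r_C2 − 924 = 0  ⇒  r_C2 = 22 (r>0 drops 1)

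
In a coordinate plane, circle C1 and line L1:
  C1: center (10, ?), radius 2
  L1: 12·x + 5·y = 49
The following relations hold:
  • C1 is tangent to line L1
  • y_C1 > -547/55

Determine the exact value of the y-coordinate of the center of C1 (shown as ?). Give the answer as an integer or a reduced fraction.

1. [C1‖L1]  y_C1² + (142/5)y_C1 + 873/5 = 0  ⇒  y_C1 = -97/5 or -9
2. given y_C1 > -547/55: keep -9

-9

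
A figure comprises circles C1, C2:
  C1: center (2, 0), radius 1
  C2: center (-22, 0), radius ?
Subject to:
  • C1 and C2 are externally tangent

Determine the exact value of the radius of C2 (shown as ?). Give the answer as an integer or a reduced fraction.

1. [ext C1·C2]  r_C2² + 2r_C2 − 575 = 0  ⇒  r_C2 = 23 (r>0 drops 1)

23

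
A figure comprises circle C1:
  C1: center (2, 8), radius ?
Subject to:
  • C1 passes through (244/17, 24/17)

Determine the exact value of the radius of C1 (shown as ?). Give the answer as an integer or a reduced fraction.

1. [C1∋P]  r_C1² − 196 = 0  ⇒  r_C1 = 14 (r>0 drops 1)

14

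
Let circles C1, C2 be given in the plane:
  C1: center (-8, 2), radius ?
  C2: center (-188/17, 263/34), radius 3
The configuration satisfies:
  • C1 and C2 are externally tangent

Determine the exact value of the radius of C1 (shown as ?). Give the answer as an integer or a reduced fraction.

7/2

1. [ext C1·C2]  r_C1² + 6r_C1 − 133/4 = 0  ⇒  r_C1 = 7/2 (r>0 drops 1)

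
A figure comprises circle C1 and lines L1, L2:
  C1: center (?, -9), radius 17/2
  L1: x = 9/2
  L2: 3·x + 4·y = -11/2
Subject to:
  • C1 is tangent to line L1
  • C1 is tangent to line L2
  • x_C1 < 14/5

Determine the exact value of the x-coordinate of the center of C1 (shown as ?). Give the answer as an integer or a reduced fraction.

-4

1. [C1‖L1]  x_C1² − 9x_C1 − 52 = 0  ⇒  x_C1 = -4 or 13
2. [C1‖L2]  x_C1² − (61/3)x_C1 − 292/3 = 0  ⇒  x_C1 = -4 or 73/3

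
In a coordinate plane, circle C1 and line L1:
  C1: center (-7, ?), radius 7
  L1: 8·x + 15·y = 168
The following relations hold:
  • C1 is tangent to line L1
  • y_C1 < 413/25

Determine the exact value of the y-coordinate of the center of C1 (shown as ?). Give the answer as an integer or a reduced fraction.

1. [C1‖L1]  y_C1² − (448/15)y_C1 + 2401/15 = 0  ⇒  y_C1 = 7 or 343/15
2. given y_C1 < 413/25: keep 7

7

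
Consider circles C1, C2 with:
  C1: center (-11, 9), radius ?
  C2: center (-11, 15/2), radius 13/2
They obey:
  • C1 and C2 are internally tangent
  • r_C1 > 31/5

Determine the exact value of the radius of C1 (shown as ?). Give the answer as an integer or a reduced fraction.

1. [int C1,C2]  r_C1² − 13r_C1 + 40 = 0  ⇒  r_C1 = 5 or 8
2. given r_C1 > 31/5: keep 8

8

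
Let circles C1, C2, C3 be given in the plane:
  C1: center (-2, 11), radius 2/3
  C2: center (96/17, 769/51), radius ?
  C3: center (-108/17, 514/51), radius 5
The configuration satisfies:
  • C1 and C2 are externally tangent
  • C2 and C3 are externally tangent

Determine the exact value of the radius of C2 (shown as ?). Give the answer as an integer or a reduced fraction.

1. [ext C1·C2]  r_C2² + (4/3)r_C2 − 224/3 = 0  ⇒  r_C2 = 8 (r>0 drops 1)
2. [ext C2·C3]  r_C2² + 10r_C2 − 144 = 0  ⇒  r_C2 = 8 (r>0 drops 1)

8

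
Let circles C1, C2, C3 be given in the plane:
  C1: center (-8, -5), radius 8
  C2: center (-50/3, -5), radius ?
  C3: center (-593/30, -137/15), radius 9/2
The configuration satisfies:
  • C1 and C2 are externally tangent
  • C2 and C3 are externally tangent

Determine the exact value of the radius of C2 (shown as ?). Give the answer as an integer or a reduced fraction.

2/3

1. [ext C1·C2]  r_C2² + 16r_C2 − 100/9 = 0  ⇒  r_C2 = 2/3 (r>0 drops 1)
2. [ext C2·C3]  r_C2² + 9r_C2 − 58/9 = 0  ⇒  r_C2 = 2/3 (r>0 drops 1)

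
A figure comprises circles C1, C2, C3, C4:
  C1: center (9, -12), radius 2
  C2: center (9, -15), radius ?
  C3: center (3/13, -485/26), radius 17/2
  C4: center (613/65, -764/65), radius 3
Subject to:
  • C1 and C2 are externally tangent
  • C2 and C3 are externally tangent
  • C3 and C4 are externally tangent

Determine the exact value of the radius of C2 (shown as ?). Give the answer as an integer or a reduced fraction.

1

1. [ext C1·C2]  r_C2² + 4r_C2 − 5 = 0  ⇒  r_C2 = 1 (r>0 drops 1)
2. [ext C2·C3]  r_C2² + 17r_C2 − 18 = 0  ⇒  r_C2 = 1 (r>0 drops 1)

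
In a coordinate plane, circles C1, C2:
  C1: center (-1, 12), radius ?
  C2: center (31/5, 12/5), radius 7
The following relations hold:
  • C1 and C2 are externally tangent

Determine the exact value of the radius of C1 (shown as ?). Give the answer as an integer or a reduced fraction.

1. [ext C1·C2]  r_C1² + 14r_C1 − 95 = 0  ⇒  r_C1 = 5 (r>0 drops 1)

5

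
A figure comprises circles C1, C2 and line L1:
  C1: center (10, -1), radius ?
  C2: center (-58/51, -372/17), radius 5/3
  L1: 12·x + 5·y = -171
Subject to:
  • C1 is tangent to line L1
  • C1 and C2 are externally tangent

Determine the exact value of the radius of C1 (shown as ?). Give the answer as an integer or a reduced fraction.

22

1. [C1‖L1]  r_C1² − 484 = 0  ⇒  r_C1 = 22 (r>0 drops 1)
2. [ext C1·C2]  r_C1² + (10/3)r_C1 − 1672/3 = 0  ⇒  r_C1 = 22 (r>0 drops 1)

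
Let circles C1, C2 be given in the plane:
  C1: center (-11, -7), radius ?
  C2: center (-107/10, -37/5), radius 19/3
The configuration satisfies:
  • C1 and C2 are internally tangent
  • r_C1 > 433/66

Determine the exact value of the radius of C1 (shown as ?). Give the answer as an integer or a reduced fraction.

1. [int C1,C2]  r_C1² − (38/3)r_C1 + 1435/36 = 0  ⇒  r_C1 = 35/6 or 41/6
2. given r_C1 > 433/66: keep 41/6

41/6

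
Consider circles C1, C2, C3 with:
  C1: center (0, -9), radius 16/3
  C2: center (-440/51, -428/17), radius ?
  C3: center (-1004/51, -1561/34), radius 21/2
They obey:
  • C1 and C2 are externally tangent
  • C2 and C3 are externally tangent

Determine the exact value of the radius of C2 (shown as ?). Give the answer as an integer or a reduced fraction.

1. [ext C1·C2]  r_C2² + (32/3)r_C2 − 923/3 = 0  ⇒  r_C2 = 13 (r>0 drops 1)
2. [ext C2·C3]  r_C2² + 21r_C2 − 442 = 0  ⇒  r_C2 = 13 (r>0 drops 1)

13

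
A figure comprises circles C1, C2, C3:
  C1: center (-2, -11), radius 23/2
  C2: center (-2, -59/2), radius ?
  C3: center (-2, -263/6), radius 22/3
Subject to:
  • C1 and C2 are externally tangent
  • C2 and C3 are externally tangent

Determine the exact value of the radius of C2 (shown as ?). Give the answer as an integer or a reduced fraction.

7

1. [ext C1·C2]  r_C2² + 23r_C2 − 210 = 0  ⇒  r_C2 = 7 (r>0 drops 1)
2. [ext C2·C3]  r_C2² + (44/3)r_C2 − 455/3 = 0  ⇒  r_C2 = 7 (r>0 drops 1)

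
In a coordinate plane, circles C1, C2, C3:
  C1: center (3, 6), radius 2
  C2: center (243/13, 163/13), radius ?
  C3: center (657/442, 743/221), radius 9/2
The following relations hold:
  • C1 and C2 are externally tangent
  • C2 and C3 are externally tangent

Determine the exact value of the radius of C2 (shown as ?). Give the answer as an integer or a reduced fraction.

15

1. [ext C1·C2]  r_C2² + 4r_C2 − 285 = 0  ⇒  r_C2 = 15 (r>0 drops 1)
2. [ext C2·C3]  r_C2² + 9r_C2 − 360 = 0  ⇒  r_C2 = 15 (r>0 drops 1)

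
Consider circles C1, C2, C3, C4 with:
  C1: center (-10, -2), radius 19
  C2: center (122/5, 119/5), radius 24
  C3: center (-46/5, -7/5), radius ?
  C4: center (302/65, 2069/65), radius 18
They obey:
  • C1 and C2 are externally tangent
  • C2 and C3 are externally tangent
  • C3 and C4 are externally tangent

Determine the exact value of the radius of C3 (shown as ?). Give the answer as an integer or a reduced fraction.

18

1. [ext C2·C3]  r_C3² + 48r_C3 − 1188 = 0  ⇒  r_C3 = 18 (r>0 drops 1)
2. [ext C3·C4]  r_C3² + 36r_C3 − 972 = 0  ⇒  r_C3 = 18 (r>0 drops 1)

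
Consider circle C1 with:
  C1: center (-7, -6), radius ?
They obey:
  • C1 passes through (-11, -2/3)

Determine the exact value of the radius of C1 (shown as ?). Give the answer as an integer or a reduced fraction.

1. [C1∋P]  r_C1² − 400/9 = 0  ⇒  r_C1 = 20/3 (r>0 drops 1)

20/3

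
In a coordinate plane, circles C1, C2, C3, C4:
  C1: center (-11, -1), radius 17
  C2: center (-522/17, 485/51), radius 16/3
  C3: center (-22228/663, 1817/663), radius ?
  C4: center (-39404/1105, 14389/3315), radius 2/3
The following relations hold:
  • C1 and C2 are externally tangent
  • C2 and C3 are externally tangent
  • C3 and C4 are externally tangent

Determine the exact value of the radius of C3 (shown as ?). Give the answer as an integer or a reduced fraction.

2

1. [ext C2·C3]  r_C3² + (32/3)r_C3 − 76/3 = 0  ⇒  r_C3 = 2 (r>0 drops 1)
2. [ext C3·C4]  r_C3² + (4/3)r_C3 − 20/3 = 0  ⇒  r_C3 = 2 (r>0 drops 1)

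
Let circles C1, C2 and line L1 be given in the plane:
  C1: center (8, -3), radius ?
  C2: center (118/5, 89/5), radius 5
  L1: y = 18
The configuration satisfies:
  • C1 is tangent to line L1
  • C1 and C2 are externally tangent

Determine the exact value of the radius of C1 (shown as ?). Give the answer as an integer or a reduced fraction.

1. [C1‖L1]  r_C1² − 441 = 0  ⇒  r_C1 = 21 (r>0 drops 1)
2. [ext C1·C2]  r_C1² + 10r_C1 − 651 = 0  ⇒  r_C1 = 21 (r>0 drops 1)

21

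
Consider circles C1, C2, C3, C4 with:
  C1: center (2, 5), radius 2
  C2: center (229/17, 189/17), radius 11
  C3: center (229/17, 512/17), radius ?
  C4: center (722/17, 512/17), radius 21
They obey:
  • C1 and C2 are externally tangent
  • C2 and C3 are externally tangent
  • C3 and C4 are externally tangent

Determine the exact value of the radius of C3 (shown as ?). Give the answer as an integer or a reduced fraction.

8

1. [ext C2·C3]  r_C3² + 22r_C3 − 240 = 0  ⇒  r_C3 = 8 (r>0 drops 1)
2. [ext C3·C4]  r_C3² + 42r_C3 − 400 = 0  ⇒  r_C3 = 8 (r>0 drops 1)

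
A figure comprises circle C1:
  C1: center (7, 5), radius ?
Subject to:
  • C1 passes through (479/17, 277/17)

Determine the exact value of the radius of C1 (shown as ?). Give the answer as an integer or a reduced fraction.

24

1. [C1∋P]  r_C1² − 576 = 0  ⇒  r_C1 = 24 (r>0 drops 1)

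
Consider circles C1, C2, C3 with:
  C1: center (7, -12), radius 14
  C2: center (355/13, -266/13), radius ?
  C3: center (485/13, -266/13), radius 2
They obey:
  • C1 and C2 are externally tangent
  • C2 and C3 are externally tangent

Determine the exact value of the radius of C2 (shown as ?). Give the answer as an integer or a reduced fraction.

1. [ext C1·C2]  r_C2² + 28r_C2 − 288 = 0  ⇒  r_C2 = 8 (r>0 drops 1)
2. [ext C2·C3]  r_C2² + 4r_C2 − 96 = 0  ⇒  r_C2 = 8 (r>0 drops 1)

8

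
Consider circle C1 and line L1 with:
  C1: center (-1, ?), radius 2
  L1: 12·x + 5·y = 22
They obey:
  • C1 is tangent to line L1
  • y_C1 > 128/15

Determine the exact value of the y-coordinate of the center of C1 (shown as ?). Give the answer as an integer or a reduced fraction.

12

1. [C1‖L1]  y_C1² − (68/5)y_C1 + 96/5 = 0  ⇒  y_C1 = 8/5 or 12
2. given y_C1 > 128/15: keep 12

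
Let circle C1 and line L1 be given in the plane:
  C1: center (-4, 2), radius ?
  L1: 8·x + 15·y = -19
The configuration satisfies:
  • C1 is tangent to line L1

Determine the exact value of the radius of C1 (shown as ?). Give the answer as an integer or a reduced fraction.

1

1. [C1‖L1]  r_C1² − 1 = 0  ⇒  r_C1 = 1 (r>0 drops 1)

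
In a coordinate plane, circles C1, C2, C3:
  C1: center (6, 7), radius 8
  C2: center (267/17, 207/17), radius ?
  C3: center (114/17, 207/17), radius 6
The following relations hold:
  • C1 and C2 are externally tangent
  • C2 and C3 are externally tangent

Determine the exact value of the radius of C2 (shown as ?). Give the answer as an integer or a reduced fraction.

3

1. [ext C1·C2]  r_C2² + 16r_C2 − 57 = 0  ⇒  r_C2 = 3 (r>0 drops 1)
2. [ext C2·C3]  r_C2² + 12r_C2 − 45 = 0  ⇒  r_C2 = 3 (r>0 drops 1)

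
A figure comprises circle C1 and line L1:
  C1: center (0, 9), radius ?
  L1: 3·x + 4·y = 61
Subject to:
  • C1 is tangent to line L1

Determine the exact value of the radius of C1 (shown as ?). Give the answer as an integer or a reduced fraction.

1. [C1‖L1]  r_C1² − 25 = 0  ⇒  r_C1 = 5 (r>0 drops 1)

5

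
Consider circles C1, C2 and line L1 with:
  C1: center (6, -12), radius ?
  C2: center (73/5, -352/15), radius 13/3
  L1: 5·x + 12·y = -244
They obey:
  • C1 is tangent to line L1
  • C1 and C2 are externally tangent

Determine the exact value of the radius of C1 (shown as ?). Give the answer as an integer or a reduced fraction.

1. [C1‖L1]  r_C1² − 100 = 0  ⇒  r_C1 = 10 (r>0 drops 1)
2. [ext C1·C2]  r_C1² + (26/3)r_C1 − 560/3 = 0  ⇒  r_C1 = 10 (r>0 drops 1)

10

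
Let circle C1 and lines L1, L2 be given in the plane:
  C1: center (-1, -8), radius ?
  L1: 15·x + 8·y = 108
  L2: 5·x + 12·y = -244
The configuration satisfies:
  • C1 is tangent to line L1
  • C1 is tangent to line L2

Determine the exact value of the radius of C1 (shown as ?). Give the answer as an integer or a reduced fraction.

1. [C1‖L1]  r_C1² − 121 = 0  ⇒  r_C1 = 11 (r>0 drops 1)
2. [C1‖L2]  r_C1² − 121 = 0  ⇒  r_C1 = 11 (r>0 drops 1)

11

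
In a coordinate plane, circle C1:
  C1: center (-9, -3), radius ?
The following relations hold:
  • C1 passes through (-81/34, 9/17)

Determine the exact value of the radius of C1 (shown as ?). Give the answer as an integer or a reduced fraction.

15/2

1. [C1∋P]  r_C1² − 225/4 = 0  ⇒  r_C1 = 15/2 (r>0 drops 1)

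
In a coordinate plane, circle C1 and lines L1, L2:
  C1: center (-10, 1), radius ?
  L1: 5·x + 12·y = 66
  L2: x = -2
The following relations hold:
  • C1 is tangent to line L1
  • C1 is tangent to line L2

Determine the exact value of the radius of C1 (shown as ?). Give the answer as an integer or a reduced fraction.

1. [C1‖L1]  r_C1² − 64 = 0  ⇒  r_C1 = 8 (r>0 drops 1)
2. [C1‖L2]  r_C1² − 64 = 0  ⇒  r_C1 = 8 (r>0 drops 1)

8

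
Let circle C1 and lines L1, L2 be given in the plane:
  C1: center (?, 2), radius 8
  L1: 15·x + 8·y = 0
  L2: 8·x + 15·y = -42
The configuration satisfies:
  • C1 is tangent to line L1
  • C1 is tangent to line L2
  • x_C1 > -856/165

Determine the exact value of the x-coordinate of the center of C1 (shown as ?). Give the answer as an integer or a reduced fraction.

1. [C1‖L1]  x_C1² + (32/15)x_C1 − 1216/15 = 0  ⇒  x_C1 = -152/15 or 8
2. [C1‖L2]  x_C1² + 18x_C1 − 208 = 0  ⇒  x_C1 = -26 or 8

8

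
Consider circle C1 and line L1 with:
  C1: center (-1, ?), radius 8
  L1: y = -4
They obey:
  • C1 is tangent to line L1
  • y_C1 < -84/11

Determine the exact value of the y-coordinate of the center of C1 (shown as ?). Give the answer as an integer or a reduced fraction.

-12

1. [C1‖L1]  y_C1² + 8y_C1 − 48 = 0  ⇒  y_C1 = -12 or 4
2. given y_C1 < -84/11: keep -12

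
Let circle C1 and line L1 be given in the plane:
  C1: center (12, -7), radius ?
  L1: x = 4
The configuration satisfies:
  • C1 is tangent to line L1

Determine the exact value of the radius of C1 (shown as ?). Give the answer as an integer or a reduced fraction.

1. [C1‖L1]  r_C1² − 64 = 0  ⇒  r_C1 = 8 (r>0 drops 1)

8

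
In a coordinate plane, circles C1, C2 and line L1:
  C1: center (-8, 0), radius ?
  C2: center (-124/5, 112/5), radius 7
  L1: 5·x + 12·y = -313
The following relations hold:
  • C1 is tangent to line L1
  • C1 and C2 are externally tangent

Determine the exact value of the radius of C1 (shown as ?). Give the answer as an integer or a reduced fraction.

21

1. [C1‖L1]  r_C1² − 441 = 0  ⇒  r_C1 = 21 (r>0 drops 1)
2. [ext C1·C2]  r_C1² + 14r_C1 − 735 = 0  ⇒  r_C1 = 21 (r>0 drops 1)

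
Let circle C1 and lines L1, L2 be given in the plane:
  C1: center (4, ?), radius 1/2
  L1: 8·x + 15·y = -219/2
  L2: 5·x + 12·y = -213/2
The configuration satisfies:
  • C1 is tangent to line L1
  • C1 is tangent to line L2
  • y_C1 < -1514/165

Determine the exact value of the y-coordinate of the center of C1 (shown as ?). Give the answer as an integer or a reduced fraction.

-10

1. [C1‖L1]  y_C1² + (283/15)y_C1 + 266/3 = 0  ⇒  y_C1 = -10 or -133/15
2. [C1‖L2]  y_C1² + (253/12)y_C1 + 665/6 = 0  ⇒  y_C1 = -133/12 or -10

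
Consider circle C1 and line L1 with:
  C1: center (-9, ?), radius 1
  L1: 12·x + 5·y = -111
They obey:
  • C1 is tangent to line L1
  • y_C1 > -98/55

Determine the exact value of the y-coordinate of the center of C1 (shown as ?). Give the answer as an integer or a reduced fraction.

2

1. [C1‖L1]  y_C1² + (6/5)y_C1 − 32/5 = 0  ⇒  y_C1 = -16/5 or 2
2. given y_C1 > -98/55: keep 2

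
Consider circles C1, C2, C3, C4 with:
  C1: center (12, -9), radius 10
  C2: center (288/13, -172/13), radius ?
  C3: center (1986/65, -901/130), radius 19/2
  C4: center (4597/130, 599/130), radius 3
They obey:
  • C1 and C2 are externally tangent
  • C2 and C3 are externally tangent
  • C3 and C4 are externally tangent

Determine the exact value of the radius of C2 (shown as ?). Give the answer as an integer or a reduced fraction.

1

1. [ext C1·C2]  r_C2² + 20r_C2 − 21 = 0  ⇒  r_C2 = 1 (r>0 drops 1)
2. [ext C2·C3]  r_C2² + 19r_C2 − 20 = 0  ⇒  r_C2 = 1 (r>0 drops 1)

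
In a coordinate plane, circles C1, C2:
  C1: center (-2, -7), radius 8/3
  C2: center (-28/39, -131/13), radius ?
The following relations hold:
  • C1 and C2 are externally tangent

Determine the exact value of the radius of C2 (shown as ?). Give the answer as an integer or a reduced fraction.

1. [ext C1·C2]  r_C2² + (16/3)r_C2 − 4 = 0  ⇒  r_C2 = 2/3 (r>0 drops 1)

2/3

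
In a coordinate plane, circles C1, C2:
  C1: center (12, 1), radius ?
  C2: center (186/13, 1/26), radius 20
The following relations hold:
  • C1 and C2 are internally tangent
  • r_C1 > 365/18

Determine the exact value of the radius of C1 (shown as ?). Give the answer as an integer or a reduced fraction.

45/2

1. [int C1,C2]  r_C1² − 40r_C1 + 1575/4 = 0  ⇒  r_C1 = 35/2 or 45/2
2. given r_C1 > 365/18: keep 45/2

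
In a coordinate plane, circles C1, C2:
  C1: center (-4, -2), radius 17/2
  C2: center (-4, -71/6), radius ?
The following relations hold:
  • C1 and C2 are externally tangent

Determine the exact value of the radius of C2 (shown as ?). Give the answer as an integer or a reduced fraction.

1. [ext C1·C2]  r_C2² + 17r_C2 − 220/9 = 0  ⇒  r_C2 = 4/3 (r>0 drops 1)

4/3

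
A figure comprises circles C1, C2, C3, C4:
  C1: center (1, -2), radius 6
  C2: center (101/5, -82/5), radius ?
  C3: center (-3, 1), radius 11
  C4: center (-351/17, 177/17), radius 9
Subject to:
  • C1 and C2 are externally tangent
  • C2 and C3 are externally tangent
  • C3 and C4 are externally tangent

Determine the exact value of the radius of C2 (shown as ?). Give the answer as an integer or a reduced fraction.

18

1. [ext C1·C2]  r_C2² + 12r_C2 − 540 = 0  ⇒  r_C2 = 18 (r>0 drops 1)
2. [ext C2·C3]  r_C2² + 22r_C2 − 720 = 0  ⇒  r_C2 = 18 (r>0 drops 1)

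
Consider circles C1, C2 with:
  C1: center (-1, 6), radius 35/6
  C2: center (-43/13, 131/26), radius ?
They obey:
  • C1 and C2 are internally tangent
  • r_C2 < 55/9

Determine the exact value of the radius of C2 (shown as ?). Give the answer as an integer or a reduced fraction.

1. [int C1,C2]  r_C2² − (35/3)r_C2 + 250/9 = 0  ⇒  r_C2 = 10/3 or 25/3
2. given r_C2 < 55/9: keep 10/3

10/3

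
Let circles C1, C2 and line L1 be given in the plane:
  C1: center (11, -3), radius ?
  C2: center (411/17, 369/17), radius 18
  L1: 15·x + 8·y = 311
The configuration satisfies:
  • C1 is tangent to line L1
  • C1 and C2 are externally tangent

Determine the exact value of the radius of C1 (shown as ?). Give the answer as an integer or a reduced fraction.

10

1. [C1‖L1]  r_C1² − 100 = 0  ⇒  r_C1 = 10 (r>0 drops 1)
2. [ext C1·C2]  r_C1² + 36r_C1 − 460 = 0  ⇒  r_C1 = 10 (r>0 drops 1)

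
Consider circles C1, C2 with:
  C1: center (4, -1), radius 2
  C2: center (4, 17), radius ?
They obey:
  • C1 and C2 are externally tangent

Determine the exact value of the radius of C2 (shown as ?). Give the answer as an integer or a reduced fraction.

16

1. [ext C1·C2]  r_C2² + 4r_C2 − 320 = 0  ⇒  r_C2 = 16 (r>0 drops 1)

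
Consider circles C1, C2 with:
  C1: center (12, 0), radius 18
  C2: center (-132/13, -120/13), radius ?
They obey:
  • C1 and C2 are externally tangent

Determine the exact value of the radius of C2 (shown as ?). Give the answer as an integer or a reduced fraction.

6

1. [ext C1·C2]  r_C2² + 36r_C2 − 252 = 0  ⇒  r_C2 = 6 (r>0 drops 1)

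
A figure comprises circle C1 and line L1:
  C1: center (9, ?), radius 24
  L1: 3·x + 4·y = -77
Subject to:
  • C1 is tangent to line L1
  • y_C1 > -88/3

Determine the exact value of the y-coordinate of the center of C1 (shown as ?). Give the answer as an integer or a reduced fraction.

1. [C1‖L1]  y_C1² + 52y_C1 − 224 = 0  ⇒  y_C1 = -56 or 4
2. given y_C1 > -88/3: keep 4

4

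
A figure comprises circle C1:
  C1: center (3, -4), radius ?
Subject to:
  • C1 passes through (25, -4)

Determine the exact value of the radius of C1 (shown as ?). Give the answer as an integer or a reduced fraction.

1. [C1∋P]  r_C1² − 484 = 0  ⇒  r_C1 = 22 (r>0 drops 1)

22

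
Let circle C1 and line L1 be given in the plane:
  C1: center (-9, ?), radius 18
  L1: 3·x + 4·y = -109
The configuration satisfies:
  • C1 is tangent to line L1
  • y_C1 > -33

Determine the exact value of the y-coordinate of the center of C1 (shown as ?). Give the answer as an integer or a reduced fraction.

2

1. [C1‖L1]  y_C1² + 41y_C1 − 86 = 0  ⇒  y_C1 = -43 or 2
2. given y_C1 > -33: keep 2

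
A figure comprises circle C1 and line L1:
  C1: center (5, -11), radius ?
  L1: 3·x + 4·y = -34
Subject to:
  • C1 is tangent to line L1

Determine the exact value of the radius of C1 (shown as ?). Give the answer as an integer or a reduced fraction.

1. [C1‖L1]  r_C1² − 1 = 0  ⇒  r_C1 = 1 (r>0 drops 1)

1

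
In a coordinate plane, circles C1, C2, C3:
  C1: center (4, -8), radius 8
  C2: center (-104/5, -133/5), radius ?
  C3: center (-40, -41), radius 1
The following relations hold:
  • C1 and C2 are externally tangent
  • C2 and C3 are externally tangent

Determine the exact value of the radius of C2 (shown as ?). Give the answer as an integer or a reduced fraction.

1. [ext C1·C2]  r_C2² + 16r_C2 − 897 = 0  ⇒  r_C2 = 23 (r>0 drops 1)
2. [ext C2·C3]  r_C2² + 2r_C2 − 575 = 0  ⇒  r_C2 = 23 (r>0 drops 1)

23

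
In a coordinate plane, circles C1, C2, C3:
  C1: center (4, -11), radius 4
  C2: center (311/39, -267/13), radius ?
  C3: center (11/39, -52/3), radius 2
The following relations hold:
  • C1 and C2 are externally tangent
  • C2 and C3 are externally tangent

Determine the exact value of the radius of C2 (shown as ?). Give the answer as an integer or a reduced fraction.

19/3

1. [ext C1·C2]  r_C2² + 8r_C2 − 817/9 = 0  ⇒  r_C2 = 19/3 (r>0 drops 1)
2. [ext C2·C3]  r_C2² + 4r_C2 − 589/9 = 0  ⇒  r_C2 = 19/3 (r>0 drops 1)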